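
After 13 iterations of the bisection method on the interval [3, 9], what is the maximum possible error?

Bisection error bound: |error| ≤ (b-a)/2^n
|error| ≤ (9 - 3)/2^13 = 6/2^13
|error| ≤ 0.0007324219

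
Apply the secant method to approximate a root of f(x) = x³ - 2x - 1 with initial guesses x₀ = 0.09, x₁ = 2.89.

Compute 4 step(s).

f(x) = x³ - 2x - 1
x₀ = 0.09, x₁ = 2.89

Secant formula: x_{n+1} = x_n - f(x_n)(x_n - x_{n-1})/(f(x_n) - f(x_{n-1}))

Iteration 1:
  f(0.090000) = -1.179271
  f(2.890000) = 17.357569
  x_2 = 2.890000 - 17.357569×(2.890000 - 0.090000)/(17.357569 - (-1.179271))
       = 0.268130
Iteration 2:
  f(2.890000) = 17.357569
  f(0.268130) = -1.516982
  x_3 = 0.268130 - (-1.516982)×(0.268130 - 2.890000)/(-1.516982 - 17.357569)
       = 0.478854
Iteration 3:
  f(0.268130) = -1.516982
  f(0.478854) = -1.847906
  x_4 = 0.478854 - (-1.847906)×(0.478854 - 0.268130)/(-1.847906 - (-1.516982))
       = -0.697849
Iteration 4:
  f(0.478854) = -1.847906
  f(-0.697849) = 0.055850
  x_5 = -0.697849 - 0.055850×(-0.697849 - 0.478854)/(0.055850 - (-1.847906))
       = -0.663328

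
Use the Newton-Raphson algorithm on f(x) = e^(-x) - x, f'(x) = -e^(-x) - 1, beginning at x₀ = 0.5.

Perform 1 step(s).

f(x) = e^(-x) - x
f'(x) = -e^(-x) - 1
x₀ = 0.5

Newton-Raphson formula: x_{n+1} = x_n - f(x_n)/f'(x_n)

Iteration 1:
  f(0.500000) = 0.106531
  f'(0.500000) = -1.606531
  x_1 = 0.500000 - 0.106531/(-1.606531) = 0.566311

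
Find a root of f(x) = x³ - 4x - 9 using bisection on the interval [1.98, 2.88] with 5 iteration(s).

f(x) = x³ - 4x - 9
Initial interval: [1.98, 2.88]

Iteration 1:
  c_1 = (1.980000 + 2.880000)/2 = 2.430000
  f(c_1) = f(2.430000) = -4.371093
  f(a) × f(c) ≥ 0, new interval: [2.430000, 2.880000]
Iteration 2:
  c_2 = (2.430000 + 2.880000)/2 = 2.655000
  f(c_2) = f(2.655000) = -0.904839
  f(a) × f(c) ≥ 0, new interval: [2.655000, 2.880000]
Iteration 3:
  c_3 = (2.655000 + 2.880000)/2 = 2.767500
  f(c_3) = f(2.767500) = 1.126438
  f(a) × f(c) < 0, new interval: [2.655000, 2.767500]
Iteration 4:
  c_4 = (2.655000 + 2.767500)/2 = 2.711250
  f(c_4) = f(2.711250) = 0.085064
  f(a) × f(c) < 0, new interval: [2.655000, 2.711250]
Iteration 5:
  c_5 = (2.655000 + 2.711250)/2 = 2.683125
  f(c_5) = f(2.683125) = -0.416254
  f(a) × f(c) ≥ 0, new interval: [2.683125, 2.711250]

After 5 iteration(s), the approximation is c_5 = 2.683125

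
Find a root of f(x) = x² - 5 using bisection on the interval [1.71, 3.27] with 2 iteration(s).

f(x) = x² - 5
Initial interval: [1.71, 3.27]

Iteration 1:
  c_1 = (1.710000 + 3.270000)/2 = 2.490000
  f(c_1) = f(2.490000) = 1.200100
  f(a) × f(c) < 0, new interval: [1.710000, 2.490000]
Iteration 2:
  c_2 = (1.710000 + 2.490000)/2 = 2.100000
  f(c_2) = f(2.100000) = -0.590000
  f(a) × f(c) ≥ 0, new interval: [2.100000, 2.490000]

After 2 iteration(s), the approximation is c_2 = 2.100000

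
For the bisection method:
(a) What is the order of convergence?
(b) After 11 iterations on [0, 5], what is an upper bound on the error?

(a) Bisection has linear (order 1) convergence; the error is halved each step.

(b) Error bound = (b-a)/2^n = (5 - 0)/2^{11}
    = 5/2^{11}

(a) 1 (linear); (b) error ≤ 2.44e-03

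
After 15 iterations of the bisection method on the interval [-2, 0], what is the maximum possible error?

Bisection error bound: |error| ≤ (b-a)/2^n
|error| ≤ (0 - (-2))/2^15 = 2/2^15
|error| ≤ 0.0000610352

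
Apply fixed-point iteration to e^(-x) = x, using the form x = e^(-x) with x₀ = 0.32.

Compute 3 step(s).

Equation: e^(-x) = x
Fixed-point form: x = e^(-x)
x₀ = 0.32

x_1 = g(0.320000) = 0.726149
x_2 = g(0.726149) = 0.483768
x_3 = g(0.483768) = 0.616456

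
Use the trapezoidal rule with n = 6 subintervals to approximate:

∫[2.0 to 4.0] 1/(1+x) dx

f(x) = 1/(1+x)
a = 2.0, b = 4.0, n = 6
h = (b - a)/n = 0.333333

Trapezoidal rule: (h/2)[f(x₀) + 2f(x₁) + 2f(x₂) + ... + f(xₙ)]

x_0 = 2.0000, f(x_0) = 0.333333, coefficient = 1
x_1 = 2.3333, f(x_1) = 0.300000, coefficient = 2
x_2 = 2.6667, f(x_2) = 0.272727, coefficient = 2
x_3 = 3.0000, f(x_3) = 0.250000, coefficient = 2
x_4 = 3.3333, f(x_4) = 0.230769, coefficient = 2
x_5 = 3.6667, f(x_5) = 0.214286, coefficient = 2
x_6 = 4.0000, f(x_6) = 0.200000, coefficient = 1

I ≈ (0.333333/2) × 3.068898 = 0.511483
Exact value: 0.510826
Error: 0.000657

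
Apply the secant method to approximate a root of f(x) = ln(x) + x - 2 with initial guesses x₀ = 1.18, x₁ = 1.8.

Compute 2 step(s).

f(x) = ln(x) + x - 2
x₀ = 1.18, x₁ = 1.8

Secant formula: x_{n+1} = x_n - f(x_n)(x_n - x_{n-1})/(f(x_n) - f(x_{n-1}))

Iteration 1:
  f(1.180000) = -0.654486
  f(1.800000) = 0.387787
  x_2 = 1.800000 - 0.387787×(1.800000 - 1.180000)/(0.387787 - (-0.654486))
       = 1.569323
Iteration 2:
  f(1.800000) = 0.387787
  f(1.569323) = 0.019968
  x_3 = 1.569323 - 0.019968×(1.569323 - 1.800000)/(0.019968 - 0.387787)
       = 1.556801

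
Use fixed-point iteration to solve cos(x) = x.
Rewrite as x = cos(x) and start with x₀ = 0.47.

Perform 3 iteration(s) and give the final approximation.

Equation: cos(x) = x
Fixed-point form: x = cos(x)
x₀ = 0.47

x_1 = g(0.470000) = 0.891568
x_2 = g(0.891568) = 0.628193
x_3 = g(0.628193) = 0.809091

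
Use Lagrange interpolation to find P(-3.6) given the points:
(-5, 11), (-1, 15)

Lagrange interpolation formula:
P(x) = Σ yᵢ × Lᵢ(x)
where Lᵢ(x) = Π_{j≠i} (x - xⱼ)/(xᵢ - xⱼ)

L_0(-3.6) = (-3.6 - (-1))/(-5 - (-1)) = 0.650000
L_1(-3.6) = (-3.6 - (-5))/(-1 - (-5)) = 0.350000

P(-3.6) = 11×L_0(-3.6) + 15×L_1(-3.6)
P(-3.6) = 12.400000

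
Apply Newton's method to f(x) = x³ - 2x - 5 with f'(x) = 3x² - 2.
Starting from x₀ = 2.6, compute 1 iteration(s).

f(x) = x³ - 2x - 5
f'(x) = 3x² - 2
x₀ = 2.6

Newton-Raphson formula: x_{n+1} = x_n - f(x_n)/f'(x_n)

Iteration 1:
  f(2.600000) = 7.376000
  f'(2.600000) = 18.280000
  x_1 = 2.600000 - 7.376000/18.280000 = 2.196499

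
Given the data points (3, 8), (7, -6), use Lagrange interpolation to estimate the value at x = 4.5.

Lagrange interpolation formula:
P(x) = Σ yᵢ × Lᵢ(x)
where Lᵢ(x) = Π_{j≠i} (x - xⱼ)/(xᵢ - xⱼ)

L_0(4.5) = (4.5 - 7)/(3 - 7) = 0.625000
L_1(4.5) = (4.5 - 3)/(7 - 3) = 0.375000

P(4.5) = 8×L_0(4.5) + (-6)×L_1(4.5)
P(4.5) = 2.750000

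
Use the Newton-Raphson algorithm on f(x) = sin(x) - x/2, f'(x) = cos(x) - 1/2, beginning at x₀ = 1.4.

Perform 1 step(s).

f(x) = sin(x) - x/2
f'(x) = cos(x) - 1/2
x₀ = 1.4

Newton-Raphson formula: x_{n+1} = x_n - f(x_n)/f'(x_n)

Iteration 1:
  f(1.400000) = 0.285450
  f'(1.400000) = -0.330033
  x_1 = 1.400000 - 0.285450/(-0.330033) = 2.264913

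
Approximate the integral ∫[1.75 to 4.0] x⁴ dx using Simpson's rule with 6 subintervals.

f(x) = x⁴
a = 1.75, b = 4.0, n = 6
h = (b - a)/n = 0.375000

Simpson's rule: (h/3)[f(x₀) + 4f(x₁) + 2f(x₂) + ... + f(xₙ)]

x_0 = 1.7500, f(x_0) = 9.378906, coefficient = 1
x_1 = 2.1250, f(x_1) = 20.390869, coefficient = 4
x_2 = 2.5000, f(x_2) = 39.062500, coefficient = 2
x_3 = 2.8750, f(x_3) = 68.320557, coefficient = 4
x_4 = 3.2500, f(x_4) = 111.566406, coefficient = 2
x_5 = 3.6250, f(x_5) = 172.676025, coefficient = 4
x_6 = 4.0000, f(x_6) = 256.000000, coefficient = 1

I ≈ (0.375000/3) × 1612.186523 = 201.523315
Exact value: 201.517383
Error: 0.005933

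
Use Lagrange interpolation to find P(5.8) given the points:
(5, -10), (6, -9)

Lagrange interpolation formula:
P(x) = Σ yᵢ × Lᵢ(x)
where Lᵢ(x) = Π_{j≠i} (x - xⱼ)/(xᵢ - xⱼ)

L_0(5.8) = (5.8 - 6)/(5 - 6) = 0.200000
L_1(5.8) = (5.8 - 5)/(6 - 5) = 0.800000

P(5.8) = (-10)×L_0(5.8) + (-9)×L_1(5.8)
P(5.8) = -9.200000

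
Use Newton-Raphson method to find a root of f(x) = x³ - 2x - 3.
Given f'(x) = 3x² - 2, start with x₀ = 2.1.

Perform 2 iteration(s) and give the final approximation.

f(x) = x³ - 2x - 3
f'(x) = 3x² - 2
x₀ = 2.1

Newton-Raphson formula: x_{n+1} = x_n - f(x_n)/f'(x_n)

Iteration 1:
  f(2.100000) = 2.061000
  f'(2.100000) = 11.230000
  x_1 = 2.100000 - 2.061000/11.230000 = 1.916474
Iteration 2:
  f(1.916474) = 0.206014
  f'(1.916474) = 9.018615
  x_2 = 1.916474 - 0.206014/9.018615 = 1.893630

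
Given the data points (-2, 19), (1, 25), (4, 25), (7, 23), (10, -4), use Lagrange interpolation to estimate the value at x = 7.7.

Lagrange interpolation formula:
P(x) = Σ yᵢ × Lᵢ(x)
where Lᵢ(x) = Π_{j≠i} (x - xⱼ)/(xᵢ - xⱼ)

L_0(7.7) = (7.7 - 1)/(-2 - 1) × (7.7 - 4)/(-2 - 4) × (7.7 - 7)/(-2 - 7) × (7.7 - 10)/(-2 - 10) = -0.020531
L_1(7.7) = (7.7 - (-2))/(1 - (-2)) × (7.7 - 4)/(1 - 4) × (7.7 - 7)/(1 - 7) × (7.7 - 10)/(1 - 10) = 0.118895
L_2(7.7) = (7.7 - (-2))/(4 - (-2)) × (7.7 - 1)/(4 - 1) × (7.7 - 7)/(4 - 7) × (7.7 - 10)/(4 - 10) = -0.322944
L_3(7.7) = (7.7 - (-2))/(7 - (-2)) × (7.7 - 1)/(7 - 1) × (7.7 - 4)/(7 - 4) × (7.7 - 10)/(7 - 10) = 1.137994
L_4(7.7) = (7.7 - (-2))/(10 - (-2)) × (7.7 - 1)/(10 - 1) × (7.7 - 4)/(10 - 4) × (7.7 - 7)/(10 - 7) = 0.086586

P(7.7) = 19×L_0(7.7) + 25×L_1(7.7) + 25×L_2(7.7) + 23×L_3(7.7) + (-4)×L_4(7.7)
P(7.7) = 20.336190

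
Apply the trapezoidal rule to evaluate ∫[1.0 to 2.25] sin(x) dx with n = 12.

f(x) = sin(x)
a = 1.0, b = 2.25, n = 12
h = (b - a)/n = 0.104167

Trapezoidal rule: (h/2)[f(x₀) + 2f(x₁) + 2f(x₂) + ... + f(xₙ)]

x_0 = 1.0000, f(x_0) = 0.841471, coefficient = 1
x_1 = 1.1042, f(x_1) = 0.893090, coefficient = 2
x_2 = 1.2083, f(x_2) = 0.935026, coefficient = 2
x_3 = 1.3125, f(x_3) = 0.966827, coefficient = 2
x_4 = 1.4167, f(x_4) = 0.988146, coefficient = 2
x_5 = 1.5208, f(x_5) = 0.998752, coefficient = 2
x_6 = 1.6250, f(x_6) = 0.998531, coefficient = 2
x_7 = 1.7292, f(x_7) = 0.987486, coefficient = 2
x_8 = 1.8333, f(x_8) = 0.965735, coefficient = 2
x_9 = 1.9375, f(x_9) = 0.933514, coefficient = 2
x_10 = 2.0417, f(x_10) = 0.891174, coefficient = 2
x_11 = 2.1458, f(x_11) = 0.839172, coefficient = 2
x_12 = 2.2500, f(x_12) = 0.778073, coefficient = 1

I ≈ (0.104167/2) × 22.414448 = 1.167419
Exact value: 1.168476
Error: 0.001057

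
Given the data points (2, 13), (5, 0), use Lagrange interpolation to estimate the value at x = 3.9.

Lagrange interpolation formula:
P(x) = Σ yᵢ × Lᵢ(x)
where Lᵢ(x) = Π_{j≠i} (x - xⱼ)/(xᵢ - xⱼ)

L_0(3.9) = (3.9 - 5)/(2 - 5) = 0.366667
L_1(3.9) = (3.9 - 2)/(5 - 2) = 0.633333

P(3.9) = 13×L_0(3.9) + 0×L_1(3.9)
P(3.9) = 4.766667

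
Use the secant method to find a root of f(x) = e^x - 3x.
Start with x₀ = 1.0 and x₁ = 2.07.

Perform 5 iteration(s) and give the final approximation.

f(x) = e^x - 3x
x₀ = 1.0, x₁ = 2.07

Secant formula: x_{n+1} = x_n - f(x_n)(x_n - x_{n-1})/(f(x_n) - f(x_{n-1}))

Iteration 1:
  f(1.000000) = -0.281718
  f(2.070000) = 1.714823
  x_2 = 2.070000 - 1.714823×(2.070000 - 1.000000)/(1.714823 - (-0.281718))
       = 1.150980
Iteration 2:
  f(2.070000) = 1.714823
  f(1.150980) = -0.291650
  x_3 = 1.150980 - (-0.291650)×(1.150980 - 2.070000)/(-0.291650 - 1.714823)
       = 1.284564
Iteration 3:
  f(1.150980) = -0.291650
  f(1.284564) = -0.240600
  x_4 = 1.284564 - (-0.240600)×(1.284564 - 1.150980)/(-0.240600 - (-0.291650))
       = 1.914136
Iteration 4:
  f(1.284564) = -0.240600
  f(1.914136) = 1.038670
  x_5 = 1.914136 - 1.038670×(1.914136 - 1.284564)/(1.038670 - (-0.240600))
       = 1.402971
Iteration 5:
  f(1.914136) = 1.038670
  f(1.402971) = -0.141647
  x_6 = 1.402971 - (-0.141647)×(1.402971 - 1.914136)/(-0.141647 - 1.038670)
       = 1.464315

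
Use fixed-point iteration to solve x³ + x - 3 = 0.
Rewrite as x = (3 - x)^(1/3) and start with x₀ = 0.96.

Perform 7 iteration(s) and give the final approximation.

Equation: x³ + x - 3 = 0
Fixed-point form: x = (3 - x)^(1/3)
x₀ = 0.96

x_1 = g(0.960000) = 1.268265
x_2 = g(1.268265) = 1.200864
x_3 = g(1.200864) = 1.216246
x_4 = g(1.216246) = 1.212770
x_5 = g(1.212770) = 1.213557
x_6 = g(1.213557) = 1.213379
x_7 = g(1.213379) = 1.213419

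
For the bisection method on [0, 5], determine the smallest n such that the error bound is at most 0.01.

We need (b-a)/2^n ≤ 0.01
(5 - 0)/2^n ≤ 0.01
5/2^n ≤ 0.01
2^n ≥ 500
n ≥ log₂(500) = 8.97
n ≥ 9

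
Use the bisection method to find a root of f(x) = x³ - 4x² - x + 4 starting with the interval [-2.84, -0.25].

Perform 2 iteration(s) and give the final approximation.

f(x) = x³ - 4x² - x + 4
Initial interval: [-2.84, -0.25]

Iteration 1:
  c_1 = (-2.840000 + (-0.250000))/2 = -1.545000
  f(c_1) = f(-1.545000) = -7.691054
  f(a) × f(c) ≥ 0, new interval: [-1.545000, -0.250000]
Iteration 2:
  c_2 = (-1.545000 + (-0.250000))/2 = -0.897500
  f(c_2) = f(-0.897500) = 0.952533
  f(a) × f(c) < 0, new interval: [-1.545000, -0.897500]

After 2 iteration(s), the approximation is c_2 = -0.897500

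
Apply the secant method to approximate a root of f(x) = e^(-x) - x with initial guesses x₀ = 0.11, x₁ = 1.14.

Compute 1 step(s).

f(x) = e^(-x) - x
x₀ = 0.11, x₁ = 1.14

Secant formula: x_{n+1} = x_n - f(x_n)(x_n - x_{n-1})/(f(x_n) - f(x_{n-1}))

Iteration 1:
  f(0.110000) = 0.785834
  f(1.140000) = -0.820181
  x_2 = 1.140000 - (-0.820181)×(1.140000 - 0.110000)/(-0.820181 - 0.785834)
       = 0.613986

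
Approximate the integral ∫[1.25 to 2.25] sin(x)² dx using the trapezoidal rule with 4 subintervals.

f(x) = sin(x)²
a = 1.25, b = 2.25, n = 4
h = (b - a)/n = 0.250000

Trapezoidal rule: (h/2)[f(x₀) + 2f(x₁) + 2f(x₂) + ... + f(xₙ)]

x_0 = 1.2500, f(x_0) = 0.900572, coefficient = 1
x_1 = 1.5000, f(x_1) = 0.994996, coefficient = 2
x_2 = 1.7500, f(x_2) = 0.968228, coefficient = 2
x_3 = 2.0000, f(x_3) = 0.826822, coefficient = 2
x_4 = 2.2500, f(x_4) = 0.605398, coefficient = 1

I ≈ (0.250000/2) × 7.086063 = 0.885758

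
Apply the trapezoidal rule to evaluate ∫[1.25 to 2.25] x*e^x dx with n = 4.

f(x) = x*e^x
a = 1.25, b = 2.25, n = 4
h = (b - a)/n = 0.250000

Trapezoidal rule: (h/2)[f(x₀) + 2f(x₁) + 2f(x₂) + ... + f(xₙ)]

x_0 = 1.2500, f(x_0) = 4.362929, coefficient = 1
x_1 = 1.5000, f(x_1) = 6.722534, coefficient = 2
x_2 = 1.7500, f(x_2) = 10.070555, coefficient = 2
x_3 = 2.0000, f(x_3) = 14.778112, coefficient = 2
x_4 = 2.2500, f(x_4) = 21.347406, coefficient = 1

I ≈ (0.250000/2) × 88.852735 = 11.106592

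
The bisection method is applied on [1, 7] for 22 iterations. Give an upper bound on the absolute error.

Bisection error bound: |error| ≤ (b-a)/2^n
|error| ≤ (7 - 1)/2^22 = 6/2^22
|error| ≤ 0.0000014305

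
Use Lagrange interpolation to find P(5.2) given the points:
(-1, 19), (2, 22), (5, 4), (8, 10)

Lagrange interpolation formula:
P(x) = Σ yᵢ × Lᵢ(x)
where Lᵢ(x) = Π_{j≠i} (x - xⱼ)/(xᵢ - xⱼ)

L_0(5.2) = (5.2 - 2)/(-1 - 2) × (5.2 - 5)/(-1 - 5) × (5.2 - 8)/(-1 - 8) = 0.011062
L_1(5.2) = (5.2 - (-1))/(2 - (-1)) × (5.2 - 5)/(2 - 5) × (5.2 - 8)/(2 - 8) = -0.064296
L_2(5.2) = (5.2 - (-1))/(5 - (-1)) × (5.2 - 2)/(5 - 2) × (5.2 - 8)/(5 - 8) = 1.028741
L_3(5.2) = (5.2 - (-1))/(8 - (-1)) × (5.2 - 2)/(8 - 2) × (5.2 - 5)/(8 - 5) = 0.024494

P(5.2) = 19×L_0(5.2) + 22×L_1(5.2) + 4×L_2(5.2) + 10×L_3(5.2)
P(5.2) = 3.155556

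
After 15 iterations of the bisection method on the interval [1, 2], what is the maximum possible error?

Bisection error bound: |error| ≤ (b-a)/2^n
|error| ≤ (2 - 1)/2^15 = 1/2^15
|error| ≤ 0.0000305176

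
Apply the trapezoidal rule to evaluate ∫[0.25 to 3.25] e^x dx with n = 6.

f(x) = e^x
a = 0.25, b = 3.25, n = 6
h = (b - a)/n = 0.500000

Trapezoidal rule: (h/2)[f(x₀) + 2f(x₁) + 2f(x₂) + ... + f(xₙ)]

x_0 = 0.2500, f(x_0) = 1.284025, coefficient = 1
x_1 = 0.7500, f(x_1) = 2.117000, coefficient = 2
x_2 = 1.2500, f(x_2) = 3.490343, coefficient = 2
x_3 = 1.7500, f(x_3) = 5.754603, coefficient = 2
x_4 = 2.2500, f(x_4) = 9.487736, coefficient = 2
x_5 = 2.7500, f(x_5) = 15.642632, coefficient = 2
x_6 = 3.2500, f(x_6) = 25.790340, coefficient = 1

I ≈ (0.500000/2) × 100.058992 = 25.014748
Exact value: 24.506315
Error: 0.508434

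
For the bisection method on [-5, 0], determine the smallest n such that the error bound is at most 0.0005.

We need (b-a)/2^n ≤ 0.0005
(0 - (-5))/2^n ≤ 0.0005
5/2^n ≤ 0.0005
2^n ≥ 10000
n ≥ log₂(10000) = 13.29
n ≥ 14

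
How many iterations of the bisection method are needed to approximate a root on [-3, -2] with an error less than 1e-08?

We need (b-a)/2^n ≤ 1e-08
(-2 - (-3))/2^n ≤ 1e-08
1/2^n ≤ 1e-08
2^n ≥ 100000000
n ≥ log₂(100000000) = 26.58
n ≥ 27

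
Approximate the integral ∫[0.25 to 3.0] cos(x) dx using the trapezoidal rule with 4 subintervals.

f(x) = cos(x)
a = 0.25, b = 3.0, n = 4
h = (b - a)/n = 0.687500

Trapezoidal rule: (h/2)[f(x₀) + 2f(x₁) + 2f(x₂) + ... + f(xₙ)]

x_0 = 0.2500, f(x_0) = 0.968912, coefficient = 1
x_1 = 0.9375, f(x_1) = 0.591805, coefficient = 2
x_2 = 1.6250, f(x_2) = -0.054177, coefficient = 2
x_3 = 2.3125, f(x_3) = -0.675545, coefficient = 2
x_4 = 3.0000, f(x_4) = -0.989992, coefficient = 1

I ≈ (0.687500/2) × -0.296914 = -0.102064
Exact value: -0.106284
Error: 0.004220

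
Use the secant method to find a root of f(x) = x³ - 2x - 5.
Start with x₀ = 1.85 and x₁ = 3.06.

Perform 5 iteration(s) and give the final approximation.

f(x) = x³ - 2x - 5
x₀ = 1.85, x₁ = 3.06

Secant formula: x_{n+1} = x_n - f(x_n)(x_n - x_{n-1})/(f(x_n) - f(x_{n-1}))

Iteration 1:
  f(1.850000) = -2.368375
  f(3.060000) = 17.532616
  x_2 = 3.060000 - 17.532616×(3.060000 - 1.850000)/(17.532616 - (-2.368375))
       = 1.994000
Iteration 2:
  f(3.060000) = 17.532616
  f(1.994000) = -1.059789
  x_3 = 1.994000 - (-1.059789)×(1.994000 - 3.060000)/(-1.059789 - 17.532616)
       = 2.054763
Iteration 3:
  f(1.994000) = -1.059789
  f(2.054763) = -0.434214
  x_4 = 2.054763 - (-0.434214)×(2.054763 - 1.994000)/(-0.434214 - (-1.059789))
       = 2.096939
Iteration 4:
  f(2.054763) = -0.434214
  f(2.096939) = 0.026682
  x_5 = 2.096939 - 0.026682×(2.096939 - 2.054763)/(0.026682 - (-0.434214))
       = 2.094497
Iteration 5:
  f(2.096939) = 0.026682
  f(2.094497) = -0.000606
  x_6 = 2.094497 - (-0.000606)×(2.094497 - 2.096939)/(-0.000606 - 0.026682)
       = 2.094551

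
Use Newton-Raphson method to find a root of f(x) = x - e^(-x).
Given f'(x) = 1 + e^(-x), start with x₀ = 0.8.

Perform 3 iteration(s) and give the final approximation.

f(x) = x - e^(-x)
f'(x) = 1 + e^(-x)
x₀ = 0.8

Newton-Raphson formula: x_{n+1} = x_n - f(x_n)/f'(x_n)

Iteration 1:
  f(0.800000) = 0.350671
  f'(0.800000) = 1.449329
  x_1 = 0.800000 - 0.350671/1.449329 = 0.558046
Iteration 2:
  f(0.558046) = -0.014280
  f'(0.558046) = 1.572326
  x_2 = 0.558046 - (-0.014280)/1.572326 = 0.567128
Iteration 3:
  f(0.567128) = -0.000024
  f'(0.567128) = 1.567152
  x_3 = 0.567128 - (-0.000024)/1.567152 = 0.567143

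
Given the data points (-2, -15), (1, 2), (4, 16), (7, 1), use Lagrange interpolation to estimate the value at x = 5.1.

Lagrange interpolation formula:
P(x) = Σ yᵢ × Lᵢ(x)
where Lᵢ(x) = Π_{j≠i} (x - xⱼ)/(xᵢ - xⱼ)

L_0(5.1) = (5.1 - 1)/(-2 - 1) × (5.1 - 4)/(-2 - 4) × (5.1 - 7)/(-2 - 7) = 0.052895
L_1(5.1) = (5.1 - (-2))/(1 - (-2)) × (5.1 - 4)/(1 - 4) × (5.1 - 7)/(1 - 7) = -0.274796
L_2(5.1) = (5.1 - (-2))/(4 - (-2)) × (5.1 - 1)/(4 - 1) × (5.1 - 7)/(4 - 7) = 1.024241
L_3(5.1) = (5.1 - (-2))/(7 - (-2)) × (5.1 - 1)/(7 - 1) × (5.1 - 4)/(7 - 4) = 0.197660

P(5.1) = (-15)×L_0(5.1) + 2×L_1(5.1) + 16×L_2(5.1) + 1×L_3(5.1)
P(5.1) = 15.242494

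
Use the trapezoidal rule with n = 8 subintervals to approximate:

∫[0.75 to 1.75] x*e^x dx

f(x) = x*e^x
a = 0.75, b = 1.75, n = 8
h = (b - a)/n = 0.125000

Trapezoidal rule: (h/2)[f(x₀) + 2f(x₁) + 2f(x₂) + ... + f(xₙ)]

x_0 = 0.7500, f(x_0) = 1.587750, coefficient = 1
x_1 = 0.8750, f(x_1) = 2.099016, coefficient = 2
x_2 = 1.0000, f(x_2) = 2.718282, coefficient = 2
x_3 = 1.1250, f(x_3) = 3.465244, coefficient = 2
x_4 = 1.2500, f(x_4) = 4.362929, coefficient = 2
x_5 = 1.3750, f(x_5) = 5.438230, coefficient = 2
x_6 = 1.5000, f(x_6) = 6.722534, coefficient = 2
x_7 = 1.6250, f(x_7) = 8.252431, coefficient = 2
x_8 = 1.7500, f(x_8) = 10.070555, coefficient = 1

I ≈ (0.125000/2) × 77.775635 = 4.860977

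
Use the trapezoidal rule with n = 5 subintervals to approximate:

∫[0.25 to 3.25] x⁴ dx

f(x) = x⁴
a = 0.25, b = 3.25, n = 5
h = (b - a)/n = 0.600000

Trapezoidal rule: (h/2)[f(x₀) + 2f(x₁) + 2f(x₂) + ... + f(xₙ)]

x_0 = 0.2500, f(x_0) = 0.003906, coefficient = 1
x_1 = 0.8500, f(x_1) = 0.522006, coefficient = 2
x_2 = 1.4500, f(x_2) = 4.420506, coefficient = 2
x_3 = 2.0500, f(x_3) = 17.661006, coefficient = 2
x_4 = 2.6500, f(x_4) = 49.315506, coefficient = 2
x_5 = 3.2500, f(x_5) = 111.566406, coefficient = 1

I ≈ (0.600000/2) × 255.408362 = 76.622509
Exact value: 72.517969
Error: 4.104540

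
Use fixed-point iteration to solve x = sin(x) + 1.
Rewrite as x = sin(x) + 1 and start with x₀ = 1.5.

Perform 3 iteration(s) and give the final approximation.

Equation: x = sin(x) + 1
Fixed-point form: x = sin(x) + 1
x₀ = 1.5

x_1 = g(1.500000) = 1.997495
x_2 = g(1.997495) = 1.910337
x_3 = g(1.910337) = 1.942908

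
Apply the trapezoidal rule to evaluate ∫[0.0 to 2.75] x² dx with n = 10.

f(x) = x²
a = 0.0, b = 2.75, n = 10
h = (b - a)/n = 0.275000

Trapezoidal rule: (h/2)[f(x₀) + 2f(x₁) + 2f(x₂) + ... + f(xₙ)]

x_0 = 0.0000, f(x_0) = 0.000000, coefficient = 1
x_1 = 0.2750, f(x_1) = 0.075625, coefficient = 2
x_2 = 0.5500, f(x_2) = 0.302500, coefficient = 2
x_3 = 0.8250, f(x_3) = 0.680625, coefficient = 2
x_4 = 1.1000, f(x_4) = 1.210000, coefficient = 2
x_5 = 1.3750, f(x_5) = 1.890625, coefficient = 2
x_6 = 1.6500, f(x_6) = 2.722500, coefficient = 2
x_7 = 1.9250, f(x_7) = 3.705625, coefficient = 2
x_8 = 2.2000, f(x_8) = 4.840000, coefficient = 2
x_9 = 2.4750, f(x_9) = 6.125625, coefficient = 2
x_10 = 2.7500, f(x_10) = 7.562500, coefficient = 1

I ≈ (0.275000/2) × 50.668750 = 6.966953
Exact value: 6.932292
Error: 0.034661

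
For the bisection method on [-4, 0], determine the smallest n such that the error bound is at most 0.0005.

We need (b-a)/2^n ≤ 0.0005
(0 - (-4))/2^n ≤ 0.0005
4/2^n ≤ 0.0005
2^n ≥ 8000
n ≥ log₂(8000) = 12.97
n ≥ 13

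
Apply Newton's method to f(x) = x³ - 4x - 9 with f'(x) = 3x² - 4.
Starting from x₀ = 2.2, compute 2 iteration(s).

f(x) = x³ - 4x - 9
f'(x) = 3x² - 4
x₀ = 2.2

Newton-Raphson formula: x_{n+1} = x_n - f(x_n)/f'(x_n)

Iteration 1:
  f(2.200000) = -7.152000
  f'(2.200000) = 10.520000
  x_1 = 2.200000 - (-7.152000)/10.520000 = 2.879848
Iteration 2:
  f(2.879848) = 3.364696
  f'(2.879848) = 20.880572
  x_2 = 2.879848 - 3.364696/20.880572 = 2.718708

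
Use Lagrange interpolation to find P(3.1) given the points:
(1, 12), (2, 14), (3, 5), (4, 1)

Lagrange interpolation formula:
P(x) = Σ yᵢ × Lᵢ(x)
where Lᵢ(x) = Π_{j≠i} (x - xⱼ)/(xᵢ - xⱼ)

L_0(3.1) = (3.1 - 2)/(1 - 2) × (3.1 - 3)/(1 - 3) × (3.1 - 4)/(1 - 4) = 0.016500
L_1(3.1) = (3.1 - 1)/(2 - 1) × (3.1 - 3)/(2 - 3) × (3.1 - 4)/(2 - 4) = -0.094500
L_2(3.1) = (3.1 - 1)/(3 - 1) × (3.1 - 2)/(3 - 2) × (3.1 - 4)/(3 - 4) = 1.039500
L_3(3.1) = (3.1 - 1)/(4 - 1) × (3.1 - 2)/(4 - 2) × (3.1 - 3)/(4 - 3) = 0.038500

P(3.1) = 12×L_0(3.1) + 14×L_1(3.1) + 5×L_2(3.1) + 1×L_3(3.1)
P(3.1) = 4.111000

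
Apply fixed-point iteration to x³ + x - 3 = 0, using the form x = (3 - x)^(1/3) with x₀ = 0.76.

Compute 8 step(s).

Equation: x³ + x - 3 = 0
Fixed-point form: x = (3 - x)^(1/3)
x₀ = 0.76

x_1 = g(0.760000) = 1.308427
x_2 = g(1.308427) = 1.191508
x_3 = g(1.191508) = 1.218350
x_4 = g(1.218350) = 1.212293
x_5 = g(1.212293) = 1.213665
x_6 = g(1.213665) = 1.213354
x_7 = g(1.213354) = 1.213425
x_8 = g(1.213425) = 1.213409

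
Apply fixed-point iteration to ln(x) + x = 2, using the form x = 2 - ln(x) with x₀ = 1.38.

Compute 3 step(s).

Equation: ln(x) + x = 2
Fixed-point form: x = 2 - ln(x)
x₀ = 1.38

x_1 = g(1.380000) = 1.677917
x_2 = g(1.677917) = 1.482447
x_3 = g(1.482447) = 1.606306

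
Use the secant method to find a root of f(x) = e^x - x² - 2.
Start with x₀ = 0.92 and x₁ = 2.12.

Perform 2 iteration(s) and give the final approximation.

f(x) = e^x - x² - 2
x₀ = 0.92, x₁ = 2.12

Secant formula: x_{n+1} = x_n - f(x_n)(x_n - x_{n-1})/(f(x_n) - f(x_{n-1}))

Iteration 1:
  f(0.920000) = -0.337110
  f(2.120000) = 1.836737
  x_2 = 2.120000 - 1.836737×(2.120000 - 0.920000)/(1.836737 - (-0.337110))
       = 1.106090
Iteration 2:
  f(2.120000) = 1.836737
  f(1.106090) = -0.200918
  x_3 = 1.106090 - (-0.200918)×(1.106090 - 2.120000)/(-0.200918 - 1.836737)
       = 1.206064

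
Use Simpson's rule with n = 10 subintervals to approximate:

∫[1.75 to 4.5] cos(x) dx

f(x) = cos(x)
a = 1.75, b = 4.5, n = 10
h = (b - a)/n = 0.275000

Simpson's rule: (h/3)[f(x₀) + 4f(x₁) + 2f(x₂) + ... + f(xₙ)]

x_0 = 1.7500, f(x_0) = -0.178246, coefficient = 1
x_1 = 2.0250, f(x_1) = -0.438747, coefficient = 4
x_2 = 2.3000, f(x_2) = -0.666276, coefficient = 2
x_3 = 2.5750, f(x_3) = -0.843735, coefficient = 4
x_4 = 2.8500, f(x_4) = -0.957787, coefficient = 2
x_5 = 3.1250, f(x_5) = -0.999862, coefficient = 4
x_6 = 3.4000, f(x_6) = -0.966798, coefficient = 2
x_7 = 3.6750, f(x_7) = -0.861080, coefficient = 4
x_8 = 3.9500, f(x_8) = -0.690651, coefficient = 2
x_9 = 4.2250, f(x_9) = -0.468320, coefficient = 4
x_10 = 4.5000, f(x_10) = -0.210796, coefficient = 1

I ≈ (0.275000/3) × -21.399043 = -1.961579
Exact value: -1.961516
Error: 0.000063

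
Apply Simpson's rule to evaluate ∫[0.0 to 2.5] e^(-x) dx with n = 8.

f(x) = e^(-x)
a = 0.0, b = 2.5, n = 8
h = (b - a)/n = 0.312500

Simpson's rule: (h/3)[f(x₀) + 4f(x₁) + 2f(x₂) + ... + f(xₙ)]

x_0 = 0.0000, f(x_0) = 1.000000, coefficient = 1
x_1 = 0.3125, f(x_1) = 0.731616, coefficient = 4
x_2 = 0.6250, f(x_2) = 0.535261, coefficient = 2
x_3 = 0.9375, f(x_3) = 0.391606, coefficient = 4
x_4 = 1.2500, f(x_4) = 0.286505, coefficient = 2
x_5 = 1.5625, f(x_5) = 0.209611, coefficient = 4
x_6 = 1.8750, f(x_6) = 0.153355, coefficient = 2
x_7 = 2.1875, f(x_7) = 0.112197, coefficient = 4
x_8 = 2.5000, f(x_8) = 0.082085, coefficient = 1

I ≈ (0.312500/3) × 8.812446 = 0.917963
Exact value: 0.917915
Error: 0.000048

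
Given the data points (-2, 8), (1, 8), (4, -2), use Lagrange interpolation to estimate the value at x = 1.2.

Lagrange interpolation formula:
P(x) = Σ yᵢ × Lᵢ(x)
where Lᵢ(x) = Π_{j≠i} (x - xⱼ)/(xᵢ - xⱼ)

L_0(1.2) = (1.2 - 1)/(-2 - 1) × (1.2 - 4)/(-2 - 4) = -0.031111
L_1(1.2) = (1.2 - (-2))/(1 - (-2)) × (1.2 - 4)/(1 - 4) = 0.995556
L_2(1.2) = (1.2 - (-2))/(4 - (-2)) × (1.2 - 1)/(4 - 1) = 0.035556

P(1.2) = 8×L_0(1.2) + 8×L_1(1.2) + (-2)×L_2(1.2)
P(1.2) = 7.644444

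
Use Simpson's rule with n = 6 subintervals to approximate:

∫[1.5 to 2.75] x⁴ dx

f(x) = x⁴
a = 1.5, b = 2.75, n = 6
h = (b - a)/n = 0.208333

Simpson's rule: (h/3)[f(x₀) + 4f(x₁) + 2f(x₂) + ... + f(xₙ)]

x_0 = 1.5000, f(x_0) = 5.062500, coefficient = 1
x_1 = 1.7083, f(x_1) = 8.517075, coefficient = 4
x_2 = 1.9167, f(x_2) = 13.495419, coefficient = 2
x_3 = 2.1250, f(x_3) = 20.390869, coefficient = 4
x_4 = 2.3333, f(x_4) = 29.641975, coefficient = 2
x_5 = 2.5417, f(x_5) = 41.732497, coefficient = 4
x_6 = 2.7500, f(x_6) = 57.191406, coefficient = 1

I ≈ (0.208333/3) × 431.090459 = 29.936837
Exact value: 29.936523
Error: 0.000314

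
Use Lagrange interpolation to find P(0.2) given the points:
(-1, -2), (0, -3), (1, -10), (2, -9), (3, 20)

Lagrange interpolation formula:
P(x) = Σ yᵢ × Lᵢ(x)
where Lᵢ(x) = Π_{j≠i} (x - xⱼ)/(xᵢ - xⱼ)

L_0(0.2) = (0.2 - 0)/(-1 - 0) × (0.2 - 1)/(-1 - 1) × (0.2 - 2)/(-1 - 2) × (0.2 - 3)/(-1 - 3) = -0.033600
L_1(0.2) = (0.2 - (-1))/(0 - (-1)) × (0.2 - 1)/(0 - 1) × (0.2 - 2)/(0 - 2) × (0.2 - 3)/(0 - 3) = 0.806400
L_2(0.2) = (0.2 - (-1))/(1 - (-1)) × (0.2 - 0)/(1 - 0) × (0.2 - 2)/(1 - 2) × (0.2 - 3)/(1 - 3) = 0.302400
L_3(0.2) = (0.2 - (-1))/(2 - (-1)) × (0.2 - 0)/(2 - 0) × (0.2 - 1)/(2 - 1) × (0.2 - 3)/(2 - 3) = -0.089600
L_4(0.2) = (0.2 - (-1))/(3 - (-1)) × (0.2 - 0)/(3 - 0) × (0.2 - 1)/(3 - 1) × (0.2 - 2)/(3 - 2) = 0.014400

P(0.2) = (-2)×L_0(0.2) + (-3)×L_1(0.2) + (-10)×L_2(0.2) + (-9)×L_3(0.2) + 20×L_4(0.2)
P(0.2) = -4.281600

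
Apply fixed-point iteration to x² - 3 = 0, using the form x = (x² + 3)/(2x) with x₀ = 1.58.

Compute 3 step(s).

Equation: x² - 3 = 0
Fixed-point form: x = (x² + 3)/(2x)
x₀ = 1.58

x_1 = g(1.580000) = 1.739367
x_2 = g(1.739367) = 1.732066
x_3 = g(1.732066) = 1.732051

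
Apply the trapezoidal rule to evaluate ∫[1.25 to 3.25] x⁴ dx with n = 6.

f(x) = x⁴
a = 1.25, b = 3.25, n = 6
h = (b - a)/n = 0.333333

Trapezoidal rule: (h/2)[f(x₀) + 2f(x₁) + 2f(x₂) + ... + f(xₙ)]

x_0 = 1.2500, f(x_0) = 2.441406, coefficient = 1
x_1 = 1.5833, f(x_1) = 6.284770, coefficient = 2
x_2 = 1.9167, f(x_2) = 13.495419, coefficient = 2
x_3 = 2.2500, f(x_3) = 25.628906, coefficient = 2
x_4 = 2.5833, f(x_4) = 44.537085, coefficient = 2
x_5 = 2.9167, f(x_5) = 72.368104, coefficient = 2
x_6 = 3.2500, f(x_6) = 111.566406, coefficient = 1

I ≈ (0.333333/2) × 438.636381 = 73.106064
Exact value: 71.907813
Error: 1.198251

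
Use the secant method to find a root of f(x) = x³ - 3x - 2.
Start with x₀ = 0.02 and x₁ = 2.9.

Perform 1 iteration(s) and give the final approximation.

f(x) = x³ - 3x - 2
x₀ = 0.02, x₁ = 2.9

Secant formula: x_{n+1} = x_n - f(x_n)(x_n - x_{n-1})/(f(x_n) - f(x_{n-1}))

Iteration 1:
  f(0.020000) = -2.059992
  f(2.900000) = 13.689000
  x_2 = 2.900000 - 13.689000×(2.900000 - 0.020000)/(13.689000 - (-2.059992))
       = 0.396708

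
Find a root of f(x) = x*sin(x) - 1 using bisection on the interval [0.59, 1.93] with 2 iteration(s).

f(x) = x*sin(x) - 1
Initial interval: [0.59, 1.93]

Iteration 1:
  c_1 = (0.590000 + 1.930000)/2 = 1.260000
  f(c_1) = f(1.260000) = 0.199634
  f(a) × f(c) < 0, new interval: [0.590000, 1.260000]
Iteration 2:
  c_2 = (0.590000 + 1.260000)/2 = 0.925000
  f(c_2) = f(0.925000) = -0.261276
  f(a) × f(c) ≥ 0, new interval: [0.925000, 1.260000]

After 2 iteration(s), the approximation is c_2 = 0.925000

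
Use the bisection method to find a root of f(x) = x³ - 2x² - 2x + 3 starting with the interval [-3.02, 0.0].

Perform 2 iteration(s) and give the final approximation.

f(x) = x³ - 2x² - 2x + 3
Initial interval: [-3.02, 0.0]

Iteration 1:
  c_1 = (-3.020000 + 0.000000)/2 = -1.510000
  f(c_1) = f(-1.510000) = -1.983151
  f(a) × f(c) ≥ 0, new interval: [-1.510000, 0.000000]
Iteration 2:
  c_2 = (-1.510000 + 0.000000)/2 = -0.755000
  f(c_2) = f(-0.755000) = 2.939581
  f(a) × f(c) < 0, new interval: [-1.510000, -0.755000]

After 2 iteration(s), the approximation is c_2 = -0.755000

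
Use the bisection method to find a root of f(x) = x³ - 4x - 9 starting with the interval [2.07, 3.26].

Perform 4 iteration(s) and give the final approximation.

f(x) = x³ - 4x - 9
Initial interval: [2.07, 3.26]

Iteration 1:
  c_1 = (2.070000 + 3.260000)/2 = 2.665000
  f(c_1) = f(2.665000) = -0.732570
  f(a) × f(c) ≥ 0, new interval: [2.665000, 3.260000]
Iteration 2:
  c_2 = (2.665000 + 3.260000)/2 = 2.962500
  f(c_2) = f(2.962500) = 5.150104
  f(a) × f(c) < 0, new interval: [2.665000, 2.962500]
Iteration 3:
  c_3 = (2.665000 + 2.962500)/2 = 2.813750
  f(c_3) = f(2.813750) = 2.021991
  f(a) × f(c) < 0, new interval: [2.665000, 2.813750]
Iteration 4:
  c_4 = (2.665000 + 2.813750)/2 = 2.739375
  f(c_4) = f(2.739375) = 0.599250
  f(a) × f(c) < 0, new interval: [2.665000, 2.739375]

After 4 iteration(s), the approximation is c_4 = 2.739375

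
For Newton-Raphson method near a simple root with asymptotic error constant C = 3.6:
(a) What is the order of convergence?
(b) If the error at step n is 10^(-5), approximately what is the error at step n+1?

(a) Newton-Raphson has quadratic (order 2) convergence near simple roots.
    This means |e_{n+1}| ≈ C|e_n|².

(b) With |e_n| = 10^(-5) and C = 3.6:
    |e_{n+1}| ≈ 3.6 × (10^(-5))² = 3.6 × 10^(-10)

(a) 2 (quadratic); (b) |e_{n+1}| ≈ 3.600e-10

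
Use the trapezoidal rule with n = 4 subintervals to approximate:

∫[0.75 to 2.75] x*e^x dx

f(x) = x*e^x
a = 0.75, b = 2.75, n = 4
h = (b - a)/n = 0.500000

Trapezoidal rule: (h/2)[f(x₀) + 2f(x₁) + 2f(x₂) + ... + f(xₙ)]

x_0 = 0.7500, f(x_0) = 1.587750, coefficient = 1
x_1 = 1.2500, f(x_1) = 4.362929, coefficient = 2
x_2 = 1.7500, f(x_2) = 10.070555, coefficient = 2
x_3 = 2.2500, f(x_3) = 21.347406, coefficient = 2
x_4 = 2.7500, f(x_4) = 43.017238, coefficient = 1

I ≈ (0.500000/2) × 116.166766 = 29.041691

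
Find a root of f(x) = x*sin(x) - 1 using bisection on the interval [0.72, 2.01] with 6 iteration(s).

f(x) = x*sin(x) - 1
Initial interval: [0.72, 2.01]

Iteration 1:
  c_1 = (0.720000 + 2.010000)/2 = 1.365000
  f(c_1) = f(1.365000) = 0.336197
  f(a) × f(c) < 0, new interval: [0.720000, 1.365000]
Iteration 2:
  c_2 = (0.720000 + 1.365000)/2 = 1.042500
  f(c_2) = f(1.042500) = -0.099627
  f(a) × f(c) ≥ 0, new interval: [1.042500, 1.365000]
Iteration 3:
  c_3 = (1.042500 + 1.365000)/2 = 1.203750
  f(c_3) = f(1.203750) = 0.123570
  f(a) × f(c) < 0, new interval: [1.042500, 1.203750]
Iteration 4:
  c_4 = (1.042500 + 1.203750)/2 = 1.123125
  f(c_4) = f(1.123125) = 0.012450
  f(a) × f(c) < 0, new interval: [1.042500, 1.123125]
Iteration 5:
  c_5 = (1.042500 + 1.123125)/2 = 1.082812
  f(c_5) = f(1.082812) = -0.043573
  f(a) × f(c) ≥ 0, new interval: [1.082812, 1.123125]
Iteration 6:
  c_6 = (1.082812 + 1.123125)/2 = 1.102969
  f(c_6) = f(1.102969) = -0.015545
  f(a) × f(c) ≥ 0, new interval: [1.102969, 1.123125]

After 6 iteration(s), the approximation is c_6 = 1.102969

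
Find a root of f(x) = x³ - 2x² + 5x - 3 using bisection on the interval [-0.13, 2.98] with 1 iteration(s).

f(x) = x³ - 2x² + 5x - 3
Initial interval: [-0.13, 2.98]

Iteration 1:
  c_1 = (-0.130000 + 2.980000)/2 = 1.425000
  f(c_1) = f(1.425000) = 2.957391
  f(a) × f(c) < 0, new interval: [-0.130000, 1.425000]

After 1 iteration(s), the approximation is c_1 = 1.425000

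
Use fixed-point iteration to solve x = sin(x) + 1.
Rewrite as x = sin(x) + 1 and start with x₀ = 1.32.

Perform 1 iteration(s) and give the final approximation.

Equation: x = sin(x) + 1
Fixed-point form: x = sin(x) + 1
x₀ = 1.32

x_1 = g(1.320000) = 1.968715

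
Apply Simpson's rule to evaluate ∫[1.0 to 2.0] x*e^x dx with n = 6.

f(x) = x*e^x
a = 1.0, b = 2.0, n = 6
h = (b - a)/n = 0.166667

Simpson's rule: (h/3)[f(x₀) + 4f(x₁) + 2f(x₂) + ... + f(xₙ)]

x_0 = 1.0000, f(x_0) = 2.718282, coefficient = 1
x_1 = 1.1667, f(x_1) = 3.746482, coefficient = 4
x_2 = 1.3333, f(x_2) = 5.058224, coefficient = 2
x_3 = 1.5000, f(x_3) = 6.722534, coefficient = 4
x_4 = 1.6667, f(x_4) = 8.824150, coefficient = 2
x_5 = 1.8333, f(x_5) = 11.466952, coefficient = 4
x_6 = 2.0000, f(x_6) = 14.778112, coefficient = 1

I ≈ (0.166667/3) × 133.005013 = 7.389167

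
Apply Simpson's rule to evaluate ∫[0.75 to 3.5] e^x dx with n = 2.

f(x) = e^x
a = 0.75, b = 3.5, n = 2
h = (b - a)/n = 1.375000

Simpson's rule: (h/3)[f(x₀) + 4f(x₁) + 2f(x₂) + ... + f(xₙ)]

x_0 = 0.7500, f(x_0) = 2.117000, coefficient = 1
x_1 = 2.1250, f(x_1) = 8.372897, coefficient = 4
x_2 = 3.5000, f(x_2) = 33.115452, coefficient = 1

I ≈ (1.375000/3) × 68.724042 = 31.498519
Exact value: 30.998452
Error: 0.500067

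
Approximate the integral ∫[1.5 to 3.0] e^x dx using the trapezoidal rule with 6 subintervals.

f(x) = e^x
a = 1.5, b = 3.0, n = 6
h = (b - a)/n = 0.250000

Trapezoidal rule: (h/2)[f(x₀) + 2f(x₁) + 2f(x₂) + ... + f(xₙ)]

x_0 = 1.5000, f(x_0) = 4.481689, coefficient = 1
x_1 = 1.7500, f(x_1) = 5.754603, coefficient = 2
x_2 = 2.0000, f(x_2) = 7.389056, coefficient = 2
x_3 = 2.2500, f(x_3) = 9.487736, coefficient = 2
x_4 = 2.5000, f(x_4) = 12.182494, coefficient = 2
x_5 = 2.7500, f(x_5) = 15.642632, coefficient = 2
x_6 = 3.0000, f(x_6) = 20.085537, coefficient = 1

I ≈ (0.250000/2) × 125.480267 = 15.685033
Exact value: 15.603848
Error: 0.081186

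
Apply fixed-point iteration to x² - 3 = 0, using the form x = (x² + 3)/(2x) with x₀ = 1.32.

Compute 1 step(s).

Equation: x² - 3 = 0
Fixed-point form: x = (x² + 3)/(2x)
x₀ = 1.32

x_1 = g(1.320000) = 1.796364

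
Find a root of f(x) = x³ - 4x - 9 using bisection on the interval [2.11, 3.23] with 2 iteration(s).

f(x) = x³ - 4x - 9
Initial interval: [2.11, 3.23]

Iteration 1:
  c_1 = (2.110000 + 3.230000)/2 = 2.670000
  f(c_1) = f(2.670000) = -0.645837
  f(a) × f(c) ≥ 0, new interval: [2.670000, 3.230000]
Iteration 2:
  c_2 = (2.670000 + 3.230000)/2 = 2.950000
  f(c_2) = f(2.950000) = 4.872375
  f(a) × f(c) < 0, new interval: [2.670000, 2.950000]

After 2 iteration(s), the approximation is c_2 = 2.950000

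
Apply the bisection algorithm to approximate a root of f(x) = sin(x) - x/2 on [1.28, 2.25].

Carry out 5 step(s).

f(x) = sin(x) - x/2
Initial interval: [1.28, 2.25]

Iteration 1:
  c_1 = (1.280000 + 2.250000)/2 = 1.765000
  f(c_1) = f(1.765000) = 0.098702
  f(a) × f(c) ≥ 0, new interval: [1.765000, 2.250000]
Iteration 2:
  c_2 = (1.765000 + 2.250000)/2 = 2.007500
  f(c_2) = f(2.007500) = -0.097599
  f(a) × f(c) < 0, new interval: [1.765000, 2.007500]
Iteration 3:
  c_3 = (1.765000 + 2.007500)/2 = 1.886250
  f(c_3) = f(1.886250) = 0.007531
  f(a) × f(c) ≥ 0, new interval: [1.886250, 2.007500]
Iteration 4:
  c_4 = (1.886250 + 2.007500)/2 = 1.946875
  f(c_4) = f(1.946875) = -0.043326
  f(a) × f(c) < 0, new interval: [1.886250, 1.946875]
Iteration 5:
  c_5 = (1.886250 + 1.946875)/2 = 1.916563
  f(c_5) = f(1.916563) = -0.017465
  f(a) × f(c) < 0, new interval: [1.886250, 1.916563]

After 5 iteration(s), the approximation is c_5 = 1.916563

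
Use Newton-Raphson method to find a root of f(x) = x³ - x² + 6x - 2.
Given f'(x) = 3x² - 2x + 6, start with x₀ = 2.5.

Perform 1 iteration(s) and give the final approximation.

f(x) = x³ - x² + 6x - 2
f'(x) = 3x² - 2x + 6
x₀ = 2.5

Newton-Raphson formula: x_{n+1} = x_n - f(x_n)/f'(x_n)

Iteration 1:
  f(2.500000) = 22.375000
  f'(2.500000) = 19.750000
  x_1 = 2.500000 - 22.375000/19.750000 = 1.367089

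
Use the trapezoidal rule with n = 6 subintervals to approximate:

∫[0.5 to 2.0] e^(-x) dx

f(x) = e^(-x)
a = 0.5, b = 2.0, n = 6
h = (b - a)/n = 0.250000

Trapezoidal rule: (h/2)[f(x₀) + 2f(x₁) + 2f(x₂) + ... + f(xₙ)]

x_0 = 0.5000, f(x_0) = 0.606531, coefficient = 1
x_1 = 0.7500, f(x_1) = 0.472367, coefficient = 2
x_2 = 1.0000, f(x_2) = 0.367879, coefficient = 2
x_3 = 1.2500, f(x_3) = 0.286505, coefficient = 2
x_4 = 1.5000, f(x_4) = 0.223130, coefficient = 2
x_5 = 1.7500, f(x_5) = 0.173774, coefficient = 2
x_6 = 2.0000, f(x_6) = 0.135335, coefficient = 1

I ≈ (0.250000/2) × 3.789176 = 0.473647
Exact value: 0.471195
Error: 0.002452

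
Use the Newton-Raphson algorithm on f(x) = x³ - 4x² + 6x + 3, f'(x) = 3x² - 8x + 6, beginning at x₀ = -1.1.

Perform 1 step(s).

f(x) = x³ - 4x² + 6x + 3
f'(x) = 3x² - 8x + 6
x₀ = -1.1

Newton-Raphson formula: x_{n+1} = x_n - f(x_n)/f'(x_n)

Iteration 1:
  f(-1.100000) = -9.771000
  f'(-1.100000) = 18.430000
  x_1 = -1.100000 - (-9.771000)/18.430000 = -0.569832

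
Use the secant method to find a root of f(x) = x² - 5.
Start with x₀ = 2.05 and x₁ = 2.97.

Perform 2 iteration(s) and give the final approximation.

f(x) = x² - 5
x₀ = 2.05, x₁ = 2.97

Secant formula: x_{n+1} = x_n - f(x_n)(x_n - x_{n-1})/(f(x_n) - f(x_{n-1}))

Iteration 1:
  f(2.050000) = -0.797500
  f(2.970000) = 3.820900
  x_2 = 2.970000 - 3.820900×(2.970000 - 2.050000)/(3.820900 - (-0.797500))
       = 2.208865
Iteration 2:
  f(2.970000) = 3.820900
  f(2.208865) = -0.120917
  x_3 = 2.208865 - (-0.120917)×(2.208865 - 2.970000)/(-0.120917 - 3.820900)
       = 2.232213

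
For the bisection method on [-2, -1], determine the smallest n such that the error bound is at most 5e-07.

We need (b-a)/2^n ≤ 5e-07
(-1 - (-2))/2^n ≤ 5e-07
1/2^n ≤ 5e-07
2^n ≥ 2000000
n ≥ log₂(2000000) = 20.93
n ≥ 21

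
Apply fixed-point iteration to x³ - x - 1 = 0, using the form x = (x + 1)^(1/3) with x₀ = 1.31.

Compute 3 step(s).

Equation: x³ - x - 1 = 0
Fixed-point form: x = (x + 1)^(1/3)
x₀ = 1.31

x_1 = g(1.310000) = 1.321916
x_2 = g(1.321916) = 1.324186
x_3 = g(1.324186) = 1.324617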